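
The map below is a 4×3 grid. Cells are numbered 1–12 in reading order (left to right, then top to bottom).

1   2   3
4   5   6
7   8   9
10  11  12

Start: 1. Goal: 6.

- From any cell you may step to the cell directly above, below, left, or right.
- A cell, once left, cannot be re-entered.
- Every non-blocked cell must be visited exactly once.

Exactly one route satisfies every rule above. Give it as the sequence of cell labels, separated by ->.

Need to visit all 12 open cells exactly once, starting at 1 and ending at 6.
Route from 1: 3× down (reaching 10), 2× right (reaching 12), up to 9, left to 8, 2× up (reaching 2), right to 3, down to 6 — 11 moves in all.
Check: all 12 open cells covered.

1 -> 4 -> 7 -> 10 -> 11 -> 12 -> 9 -> 8 -> 5 -> 2 -> 3 -> 6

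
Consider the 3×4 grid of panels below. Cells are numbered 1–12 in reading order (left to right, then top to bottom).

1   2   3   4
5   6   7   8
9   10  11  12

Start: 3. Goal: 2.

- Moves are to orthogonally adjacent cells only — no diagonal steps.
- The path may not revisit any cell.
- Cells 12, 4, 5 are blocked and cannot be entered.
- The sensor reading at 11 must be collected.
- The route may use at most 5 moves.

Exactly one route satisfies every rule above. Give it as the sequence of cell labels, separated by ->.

3 -> 7 -> 11 -> 10 -> 6 -> 2

The budget equals the shortest possible length, so every move has to be on a shortest route through the required cells.
Route from 3: 2× down (reaching 11), left to 10, 2× up (reaching 2) — 5 moves in all.
Check: all required cells visited; 5 ≤ 5 moves.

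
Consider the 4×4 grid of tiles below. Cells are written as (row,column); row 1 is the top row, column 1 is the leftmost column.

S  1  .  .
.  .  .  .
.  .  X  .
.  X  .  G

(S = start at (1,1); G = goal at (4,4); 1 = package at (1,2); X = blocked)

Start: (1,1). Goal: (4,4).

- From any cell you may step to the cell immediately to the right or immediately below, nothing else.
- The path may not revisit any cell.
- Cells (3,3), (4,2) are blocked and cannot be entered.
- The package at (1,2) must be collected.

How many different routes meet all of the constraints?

A right/down-only route from (1,1) to (4,4) makes exactly 3 down-moves and 3 right-moves in some order.
With no other constraints that would be C(6,3) = 20 routes.
Split at (1,2) and multiply the segment counts (each segment already excludes blocked cells): (1,1)→(1,2): 1; (1,2)→(4,4): 3; product = 3.
That gives 3 routes.

3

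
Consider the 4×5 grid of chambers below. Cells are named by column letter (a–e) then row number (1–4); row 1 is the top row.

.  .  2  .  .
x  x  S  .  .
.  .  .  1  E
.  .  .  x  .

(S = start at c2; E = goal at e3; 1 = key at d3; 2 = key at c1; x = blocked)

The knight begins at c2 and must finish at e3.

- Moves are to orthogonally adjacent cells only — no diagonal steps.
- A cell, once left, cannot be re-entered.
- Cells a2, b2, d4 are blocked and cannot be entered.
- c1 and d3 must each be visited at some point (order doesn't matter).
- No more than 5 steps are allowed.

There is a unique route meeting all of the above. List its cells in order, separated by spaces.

c2 c1 d1 d2 d3 e3

Any route must reach c1 and d3 and still end at e3 within 5 moves, so the order of the required stops is forced.
Route from c2: up 1 to c1, right 1 to d1, down 2 to d3, right 1 to e3 — 5 moves in all.
Check: all required cells visited; 5 ≤ 5 moves.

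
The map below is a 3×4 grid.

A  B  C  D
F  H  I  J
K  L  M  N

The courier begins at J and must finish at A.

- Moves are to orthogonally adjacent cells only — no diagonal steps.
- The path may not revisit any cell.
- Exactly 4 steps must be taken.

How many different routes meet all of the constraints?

4

Need simple routes of exactly 4 moves from J to A (Manhattan distance 4, so 0 moves are spent on a detour and 0 undoing it).
Enumerating: J D C B A | J I C B A | J I H B A | J I H F A.
That gives 4 routes.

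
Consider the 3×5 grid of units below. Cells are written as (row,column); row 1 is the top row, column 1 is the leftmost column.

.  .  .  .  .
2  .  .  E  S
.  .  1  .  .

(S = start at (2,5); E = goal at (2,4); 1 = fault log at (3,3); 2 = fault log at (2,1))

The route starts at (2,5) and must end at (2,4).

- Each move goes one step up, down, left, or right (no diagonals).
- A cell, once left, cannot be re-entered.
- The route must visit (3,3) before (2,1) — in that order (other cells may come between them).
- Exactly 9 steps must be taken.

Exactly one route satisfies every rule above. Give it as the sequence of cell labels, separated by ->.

(2,5) -> (3,5) -> (3,4) -> (3,3) -> (3,2) -> (3,1) -> (2,1) -> (2,2) -> (2,3) -> (2,4)

The waypoints must appear in the order (3,3), (2,1), with no cell reused.
Route from (2,5): down 1 to (3,5), left 4 to (3,1), up 1 to (2,1), right 3 to (2,4) — 9 moves in all.
Check: order respected (1 at step 3, 2 at step 6); 9 moves as required.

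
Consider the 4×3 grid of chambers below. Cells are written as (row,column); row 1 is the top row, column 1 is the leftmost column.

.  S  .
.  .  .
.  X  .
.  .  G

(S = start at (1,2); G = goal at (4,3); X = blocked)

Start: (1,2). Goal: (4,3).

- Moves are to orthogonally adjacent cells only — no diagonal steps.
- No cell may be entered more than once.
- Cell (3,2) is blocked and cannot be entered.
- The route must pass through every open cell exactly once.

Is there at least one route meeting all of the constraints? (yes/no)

no

Colour the cells like a checkerboard: each orthogonal step flips colour, so a Hamiltonian route alternates colours. Here there are 6 cells of one colour and 5 of the other, with start on the same colour as the goal — the counts and endpoints can't be arranged into an alternating sequence of length 11, so no Hamiltonian route exists.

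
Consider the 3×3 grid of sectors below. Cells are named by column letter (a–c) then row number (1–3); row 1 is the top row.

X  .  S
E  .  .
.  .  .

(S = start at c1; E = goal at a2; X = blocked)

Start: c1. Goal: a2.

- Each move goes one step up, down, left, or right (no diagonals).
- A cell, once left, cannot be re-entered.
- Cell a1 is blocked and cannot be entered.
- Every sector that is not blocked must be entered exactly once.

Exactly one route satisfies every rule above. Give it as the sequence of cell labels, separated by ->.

Need to visit all 8 open cells exactly once, starting at c1 and ending at a2.
Cell a3 has only two open neighbours (a2 and b3), so the path must pass straight through it: one of those is the cell it's entered from and the other is where it exits.
Route from c1: left 1 to b1, down 1 to b2, right 1 to c2, down 1 to c3, left 2 to a3, up 1 to a2 — 7 moves in all.
Check: all 8 open cells covered.

c1 -> b1 -> b2 -> c2 -> c3 -> b3 -> a3 -> a2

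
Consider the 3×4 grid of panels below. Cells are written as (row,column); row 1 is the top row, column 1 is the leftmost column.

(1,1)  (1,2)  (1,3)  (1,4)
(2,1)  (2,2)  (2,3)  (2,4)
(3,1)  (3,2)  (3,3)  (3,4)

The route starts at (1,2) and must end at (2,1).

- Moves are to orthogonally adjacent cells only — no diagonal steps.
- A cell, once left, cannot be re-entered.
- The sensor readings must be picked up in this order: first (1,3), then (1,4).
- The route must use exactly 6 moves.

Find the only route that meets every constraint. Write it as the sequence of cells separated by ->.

The waypoints must appear in the order (1,3), (1,4), with no cell reused.
Route from (1,2): right 2 to (1,4), down 1 to (2,4), left 3 to (2,1) — 6 moves in all.
Check: order respected ((1,3) at step 1, (1,4) at step 2); 6 moves as required.

(1,2) -> (1,3) -> (1,4) -> (2,4) -> (2,3) -> (2,2) -> (2,1)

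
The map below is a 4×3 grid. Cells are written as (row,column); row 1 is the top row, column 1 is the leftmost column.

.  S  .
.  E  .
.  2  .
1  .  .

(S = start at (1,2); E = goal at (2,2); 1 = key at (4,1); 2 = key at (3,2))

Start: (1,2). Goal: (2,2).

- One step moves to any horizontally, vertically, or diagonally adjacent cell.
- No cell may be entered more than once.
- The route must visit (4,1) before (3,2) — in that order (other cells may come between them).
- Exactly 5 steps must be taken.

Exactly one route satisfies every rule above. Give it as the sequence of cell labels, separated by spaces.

(1,2) (2,1) (3,1) (4,1) (3,2) (2,2)

The waypoints must appear in the order (4,1), (3,2), with no cell reused.
Route from (1,2): down-left to (2,1), 2× down (reaching (4,1)), up-right to (3,2), up to (2,2) — 5 moves in all.
Check: order respected (1 at step 3, 2 at step 4); 5 moves as required.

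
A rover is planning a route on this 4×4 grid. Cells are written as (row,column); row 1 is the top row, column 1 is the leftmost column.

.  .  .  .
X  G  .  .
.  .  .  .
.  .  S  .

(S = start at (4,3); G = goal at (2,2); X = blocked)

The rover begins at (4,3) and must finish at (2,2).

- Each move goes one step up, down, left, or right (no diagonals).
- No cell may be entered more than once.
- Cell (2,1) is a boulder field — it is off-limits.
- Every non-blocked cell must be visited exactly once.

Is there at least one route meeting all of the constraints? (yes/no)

no

Cell (1,1) has only one open neighbour but is neither the start nor the goal, so a Hamiltonian route would have to both enter and leave it through the same neighbour — impossible without revisiting.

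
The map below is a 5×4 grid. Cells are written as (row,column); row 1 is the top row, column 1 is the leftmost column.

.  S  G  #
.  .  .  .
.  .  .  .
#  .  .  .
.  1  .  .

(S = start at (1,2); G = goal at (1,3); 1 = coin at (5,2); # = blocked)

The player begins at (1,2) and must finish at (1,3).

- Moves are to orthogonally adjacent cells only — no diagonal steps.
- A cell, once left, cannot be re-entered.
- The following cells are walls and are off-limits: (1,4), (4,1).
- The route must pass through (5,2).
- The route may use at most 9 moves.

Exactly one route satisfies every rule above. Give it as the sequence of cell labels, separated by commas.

Any route must reach (5,2) and still end at (1,3) within 9 moves, so the order of the required stops is forced.
Route from (1,2): down 4 to (5,2), right 1 to (5,3), up 4 to (1,3) — 9 moves in all.
Check: all required cells visited; 9 ≤ 9 moves.

(1,2), (2,2), (3,2), (4,2), (5,2), (5,3), (4,3), (3,3), (2,3), (1,3)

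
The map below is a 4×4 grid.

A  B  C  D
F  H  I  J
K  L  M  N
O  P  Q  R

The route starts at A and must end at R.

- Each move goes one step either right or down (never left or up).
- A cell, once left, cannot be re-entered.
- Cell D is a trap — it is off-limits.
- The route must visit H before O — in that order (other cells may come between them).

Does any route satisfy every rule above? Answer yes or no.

O lies to the left of H, so going from H to O would need a leftward move — but moves only go right/down, so H cannot be visited before O.

no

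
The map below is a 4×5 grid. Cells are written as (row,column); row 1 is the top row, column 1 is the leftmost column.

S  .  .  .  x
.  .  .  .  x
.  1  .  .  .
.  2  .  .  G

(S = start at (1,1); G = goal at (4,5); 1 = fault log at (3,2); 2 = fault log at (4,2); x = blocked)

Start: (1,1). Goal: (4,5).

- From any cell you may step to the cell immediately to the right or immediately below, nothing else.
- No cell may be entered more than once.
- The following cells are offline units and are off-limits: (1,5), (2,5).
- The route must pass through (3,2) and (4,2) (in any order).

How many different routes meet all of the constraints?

A right/down-only route from (1,1) to (4,5) makes exactly 3 down-moves and 4 right-moves in some order.
With no other constraints that would be C(7,3) = 35 routes.
A monotone route can only reach the required cells in the order (3,2), (4,2), so split there and multiply the segment counts (each segment already excludes blocked cells): (1,1)→(3,2): 3; (3,2)→(4,2): 1; (4,2)→(4,5): 1; product = 3.
That gives 3 routes.

3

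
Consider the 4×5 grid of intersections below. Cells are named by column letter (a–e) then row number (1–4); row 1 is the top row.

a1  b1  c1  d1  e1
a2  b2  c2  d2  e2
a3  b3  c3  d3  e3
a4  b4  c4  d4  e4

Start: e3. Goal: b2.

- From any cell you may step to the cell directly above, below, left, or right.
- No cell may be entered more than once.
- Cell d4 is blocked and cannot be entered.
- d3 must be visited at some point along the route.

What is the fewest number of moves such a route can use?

Any route passes through d3 somewhere between e3 and b2. Summing Manhattan distances along the two legs (e3 → d3 → b2) gives a lower bound of 1 + 3 = 4 moves.
A route of 4 moves achieves this: e3 → d3 → d2 → c2 → b2.
Since 4 matches the lower bound, it is optimal.

4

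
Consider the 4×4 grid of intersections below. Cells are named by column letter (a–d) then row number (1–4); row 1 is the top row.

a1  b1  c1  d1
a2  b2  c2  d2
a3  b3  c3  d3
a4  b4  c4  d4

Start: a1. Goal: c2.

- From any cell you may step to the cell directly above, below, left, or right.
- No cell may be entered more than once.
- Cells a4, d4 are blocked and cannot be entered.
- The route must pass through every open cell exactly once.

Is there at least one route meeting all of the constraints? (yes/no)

yes

One route that works: a1 → a2 → a3 → b3 → b4 → c4 → c3 → d3 → d2 → d1 → c1 → b1 → b2 → c2.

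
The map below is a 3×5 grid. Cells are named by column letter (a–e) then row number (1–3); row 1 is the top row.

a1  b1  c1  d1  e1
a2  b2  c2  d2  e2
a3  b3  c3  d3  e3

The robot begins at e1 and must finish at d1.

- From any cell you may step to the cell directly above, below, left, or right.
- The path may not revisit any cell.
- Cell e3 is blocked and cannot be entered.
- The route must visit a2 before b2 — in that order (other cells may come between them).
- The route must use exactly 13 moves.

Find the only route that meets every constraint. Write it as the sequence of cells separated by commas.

The waypoints must appear in the order a2, b2, with no cell reused.
Route from e1: down 1 to e2, left 1 to d2, down 1 to d3, left 3 to a3, up 2 to a1, right 1 to b1, down 1 to b2, right 1 to c2, up 1 to c1, right 1 to d1 — 13 moves in all.
Check: order respected (a2 at step 7, b2 at step 10); 13 moves as required.

e1, e2, d2, d3, c3, b3, a3, a2, a1, b1, b2, c2, c1, d1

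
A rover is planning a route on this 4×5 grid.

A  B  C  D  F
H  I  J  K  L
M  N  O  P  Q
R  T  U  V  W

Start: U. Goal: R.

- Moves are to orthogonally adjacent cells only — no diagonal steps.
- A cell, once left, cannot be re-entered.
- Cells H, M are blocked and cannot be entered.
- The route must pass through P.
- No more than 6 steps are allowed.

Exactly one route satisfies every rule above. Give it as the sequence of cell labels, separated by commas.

U, V, P, O, N, T, R

Any route must reach P and still end at R within 6 moves, so the order of the required stops is forced.
Route from U: right to V, up to P, 2× left (reaching N), down to T, left to R — 6 moves in all.
Check: all required cells visited; 6 ≤ 6 moves.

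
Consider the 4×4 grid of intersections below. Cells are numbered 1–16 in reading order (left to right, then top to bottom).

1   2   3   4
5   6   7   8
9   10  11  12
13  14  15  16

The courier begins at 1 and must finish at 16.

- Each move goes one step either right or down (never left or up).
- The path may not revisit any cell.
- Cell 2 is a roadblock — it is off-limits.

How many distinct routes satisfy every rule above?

10

A right/down-only route from 1 to 16 makes exactly 3 down-moves and 3 right-moves in some order.
With no other constraints that would be C(6,3) = 20 routes.
Subtract routes through each blocked cell (inclusion–exclusion for overlaps): − through 2: 10 → 10.
That gives 10 routes.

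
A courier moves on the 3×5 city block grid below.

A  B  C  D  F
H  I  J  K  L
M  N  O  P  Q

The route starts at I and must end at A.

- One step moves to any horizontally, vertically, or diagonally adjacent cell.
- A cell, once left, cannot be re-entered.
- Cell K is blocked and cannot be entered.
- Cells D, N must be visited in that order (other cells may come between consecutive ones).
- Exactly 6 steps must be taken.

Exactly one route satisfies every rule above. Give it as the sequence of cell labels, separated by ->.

The waypoints must appear in the order D, N, with no cell reused.
Route from I: up-right 1 to C, right 1 to D, down-left 2 to N, up-left 1 to H, up 1 to A — 6 moves in all.
Check: order respected (D at step 2, N at step 4); 6 moves as required.

I -> C -> D -> J -> N -> H -> A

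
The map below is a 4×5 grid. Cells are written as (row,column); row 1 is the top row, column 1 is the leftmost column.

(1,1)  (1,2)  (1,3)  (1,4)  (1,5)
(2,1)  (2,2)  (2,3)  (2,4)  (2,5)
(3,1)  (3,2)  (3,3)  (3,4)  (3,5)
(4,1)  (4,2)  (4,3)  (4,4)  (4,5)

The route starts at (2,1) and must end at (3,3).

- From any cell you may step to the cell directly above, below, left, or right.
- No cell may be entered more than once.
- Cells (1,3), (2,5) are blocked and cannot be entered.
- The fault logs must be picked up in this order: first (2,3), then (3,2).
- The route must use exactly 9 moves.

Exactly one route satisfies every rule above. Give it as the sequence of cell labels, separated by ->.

(2,1) -> (2,2) -> (2,3) -> (2,4) -> (3,4) -> (4,4) -> (4,3) -> (4,2) -> (3,2) -> (3,3)

The waypoints must appear in the order (2,3), (3,2), with no cell reused.
Route from (2,1): 3× right (reaching (2,4)), 2× down (reaching (4,4)), 2× left (reaching (4,2)), up to (3,2), right to (3,3) — 9 moves in all.
Check: order respected ((2,3) at step 2, (3,2) at step 8); 9 moves as required.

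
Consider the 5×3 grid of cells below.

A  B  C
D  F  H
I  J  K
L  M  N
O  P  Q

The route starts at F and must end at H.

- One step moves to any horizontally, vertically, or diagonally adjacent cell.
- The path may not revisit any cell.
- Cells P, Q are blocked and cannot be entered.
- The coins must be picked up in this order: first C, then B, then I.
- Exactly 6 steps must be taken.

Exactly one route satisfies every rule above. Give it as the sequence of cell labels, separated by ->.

The waypoints must appear in the order C, B, I, with no cell reused.
Route from F: up-right 1 to C, left 1 to B, down-left 1 to D, down 1 to I, right 1 to J, up-right 1 to H — 6 moves in all.
Check: order respected (C at step 1, B at step 2, I at step 4); 6 moves as required.

F -> C -> B -> D -> I -> J -> H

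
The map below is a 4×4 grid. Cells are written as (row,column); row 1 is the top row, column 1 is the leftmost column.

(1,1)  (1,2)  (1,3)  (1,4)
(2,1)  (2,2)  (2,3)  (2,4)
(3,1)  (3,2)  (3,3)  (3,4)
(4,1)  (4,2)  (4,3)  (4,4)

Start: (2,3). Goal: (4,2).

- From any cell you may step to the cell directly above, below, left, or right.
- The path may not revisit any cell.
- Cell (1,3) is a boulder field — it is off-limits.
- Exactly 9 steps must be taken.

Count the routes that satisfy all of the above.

Need simple routes of exactly 9 moves from (2,3) to (4,2) (Manhattan distance 3, so 3 moves are spent on a detour and 3 undoing it).
Enumerating: (2,3) (3,3) (3,2) (2,2) (1,2) (1,1) (2,1) (3,1) (4,1) (4,2) | (2,3) (2,2) (1,2) (1,1) (2,1) (3,1) (3,2) (3,3) (4,3) (4,2) | (2,3) (2,2) (2,1) (3,1) (3,2) (3,3) (3,4) (4,4) (4,3) (4,2) | (2,3) (2,4) (3,4) (4,4) (4,3) (3,3) (3,2) (3,1) (4,1) (4,2) | (2,3) (2,4) (3,4) (3,3) (3,2) (2,2) (2,1) (3,1) (4,1) (4,2).
That gives 5 routes.

5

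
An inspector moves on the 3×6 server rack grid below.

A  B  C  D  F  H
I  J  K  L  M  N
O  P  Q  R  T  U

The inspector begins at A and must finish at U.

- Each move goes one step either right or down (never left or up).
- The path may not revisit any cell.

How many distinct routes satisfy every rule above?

A right/down-only route from A to U makes exactly 2 down-moves and 5 right-moves in some order.
With no other constraints that would be C(7,2) = 21 routes.
That gives 21 routes.

21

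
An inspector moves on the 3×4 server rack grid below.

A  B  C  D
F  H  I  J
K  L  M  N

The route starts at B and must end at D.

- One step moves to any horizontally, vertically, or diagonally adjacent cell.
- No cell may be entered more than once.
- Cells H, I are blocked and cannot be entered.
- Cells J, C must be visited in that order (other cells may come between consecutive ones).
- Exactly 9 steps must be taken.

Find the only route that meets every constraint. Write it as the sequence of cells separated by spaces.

The waypoints must appear in the order J, C, with no cell reused.
Route from B: left 1 to A, down 2 to K, right 3 to N, up 1 to J, up-left 1 to C, right 1 to D — 9 moves in all.
Check: order respected (J at step 7, C at step 8); 9 moves as required.

B A F K L M N J C D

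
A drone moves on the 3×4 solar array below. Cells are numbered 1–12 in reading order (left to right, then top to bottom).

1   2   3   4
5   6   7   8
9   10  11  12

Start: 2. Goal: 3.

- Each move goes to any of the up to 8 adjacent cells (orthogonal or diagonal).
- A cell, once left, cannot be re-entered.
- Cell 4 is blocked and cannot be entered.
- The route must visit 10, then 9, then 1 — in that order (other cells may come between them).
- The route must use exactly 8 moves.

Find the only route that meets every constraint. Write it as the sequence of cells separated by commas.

2, 7, 11, 10, 9, 5, 1, 6, 3

The waypoints must appear in the order 10, 9, 1, with no cell reused.
Route from 2: down-right 1 to 7, down 1 to 11, left 2 to 9, up 2 to 1, down-right 1 to 6, up-right 1 to 3 — 8 moves in all.
Check: order respected (10 at step 3, 9 at step 4, 1 at step 6); 8 moves as required.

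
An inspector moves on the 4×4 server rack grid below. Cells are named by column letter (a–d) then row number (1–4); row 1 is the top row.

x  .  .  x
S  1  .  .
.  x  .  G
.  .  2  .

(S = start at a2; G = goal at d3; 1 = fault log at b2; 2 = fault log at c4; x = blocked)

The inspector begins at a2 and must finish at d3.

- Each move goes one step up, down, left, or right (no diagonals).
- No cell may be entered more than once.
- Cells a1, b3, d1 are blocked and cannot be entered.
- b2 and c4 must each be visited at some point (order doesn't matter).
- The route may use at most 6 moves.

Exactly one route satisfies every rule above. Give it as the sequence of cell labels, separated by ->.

Any route must reach b2 and c4 and still end at d3 within 6 moves, so the order of the required stops is forced.
Route from a2: right 2 to c2, down 2 to c4, right 1 to d4, up 1 to d3 — 6 moves in all.
Check: all required cells visited; 6 ≤ 6 moves.

a2 -> b2 -> c2 -> c3 -> c4 -> d4 -> d3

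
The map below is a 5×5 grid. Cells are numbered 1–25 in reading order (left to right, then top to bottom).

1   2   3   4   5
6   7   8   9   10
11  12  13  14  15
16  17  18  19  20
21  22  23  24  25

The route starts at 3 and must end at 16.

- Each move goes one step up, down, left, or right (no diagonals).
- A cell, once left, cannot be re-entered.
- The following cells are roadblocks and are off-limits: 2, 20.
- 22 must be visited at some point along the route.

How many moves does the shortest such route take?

7

Any route passes through 22 somewhere between 3 and 16. Summing Manhattan distances along the two legs (3 → 22 → 16) gives a lower bound of 5 + 2 = 7 moves.
A route of 7 moves achieves this: 3 → 8 → 13 → 18 → 23 → 22 → 17 → 16.
Since 7 matches the lower bound, it is optimal.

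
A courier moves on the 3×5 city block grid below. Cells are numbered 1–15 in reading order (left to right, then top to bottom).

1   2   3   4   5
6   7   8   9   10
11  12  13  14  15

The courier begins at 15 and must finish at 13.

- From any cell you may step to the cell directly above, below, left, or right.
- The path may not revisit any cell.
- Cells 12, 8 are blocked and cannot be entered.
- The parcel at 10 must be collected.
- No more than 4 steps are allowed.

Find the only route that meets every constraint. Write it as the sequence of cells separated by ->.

15 -> 10 -> 9 -> 14 -> 13

Any route must reach 10 and still end at 13 within 4 moves, so the order of the required stops is forced.
Route from 15: up to 10, left to 9, down to 14, left to 13 — 4 moves in all.
Check: all required cells visited; 4 ≤ 4 moves.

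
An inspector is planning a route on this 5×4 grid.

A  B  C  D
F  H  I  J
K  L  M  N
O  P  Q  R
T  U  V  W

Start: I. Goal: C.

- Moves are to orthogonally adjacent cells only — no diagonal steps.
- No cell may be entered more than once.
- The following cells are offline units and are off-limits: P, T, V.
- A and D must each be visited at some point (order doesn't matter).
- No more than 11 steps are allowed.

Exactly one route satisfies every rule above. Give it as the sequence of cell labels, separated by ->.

I -> H -> B -> A -> F -> K -> L -> M -> N -> J -> D -> C

The budget equals the shortest possible length, so every move has to be on a shortest route through the required cells.
Route from I: left 1 to H, up 1 to B, left 1 to A, down 2 to K, right 3 to N, up 2 to D, left 1 to C — 11 moves in all.
Check: all required cells visited; 11 ≤ 11 moves.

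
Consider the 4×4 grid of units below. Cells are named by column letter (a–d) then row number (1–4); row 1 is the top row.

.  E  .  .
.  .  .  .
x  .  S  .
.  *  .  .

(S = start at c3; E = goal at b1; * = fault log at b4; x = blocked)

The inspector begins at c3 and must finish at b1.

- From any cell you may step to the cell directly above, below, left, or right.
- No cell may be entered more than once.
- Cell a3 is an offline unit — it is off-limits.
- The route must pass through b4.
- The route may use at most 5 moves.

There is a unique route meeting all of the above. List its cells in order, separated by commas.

The 5-move cap with required stops at b4 leaves no slack for detours.
Route from c3: down to c4, left to b4, 3× up (reaching b1) — 5 moves in all.
Check: all required cells visited; 5 ≤ 5 moves.

c3, c4, b4, b3, b2, b1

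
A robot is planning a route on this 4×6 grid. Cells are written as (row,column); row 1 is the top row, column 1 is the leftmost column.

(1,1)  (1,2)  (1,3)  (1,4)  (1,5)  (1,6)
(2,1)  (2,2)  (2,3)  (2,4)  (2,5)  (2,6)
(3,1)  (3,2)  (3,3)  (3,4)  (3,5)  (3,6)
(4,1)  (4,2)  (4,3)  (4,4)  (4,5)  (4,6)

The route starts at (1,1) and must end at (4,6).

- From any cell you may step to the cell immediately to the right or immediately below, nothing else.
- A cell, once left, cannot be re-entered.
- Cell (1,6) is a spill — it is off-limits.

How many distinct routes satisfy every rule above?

55

A right/down-only route from (1,1) to (4,6) makes exactly 3 down-moves and 5 right-moves in some order.
With no other constraints that would be C(8,3) = 56 routes.
Subtract routes through each blocked cell (inclusion–exclusion for overlaps): − through (1,6): 1 → 55.
That gives 55 routes.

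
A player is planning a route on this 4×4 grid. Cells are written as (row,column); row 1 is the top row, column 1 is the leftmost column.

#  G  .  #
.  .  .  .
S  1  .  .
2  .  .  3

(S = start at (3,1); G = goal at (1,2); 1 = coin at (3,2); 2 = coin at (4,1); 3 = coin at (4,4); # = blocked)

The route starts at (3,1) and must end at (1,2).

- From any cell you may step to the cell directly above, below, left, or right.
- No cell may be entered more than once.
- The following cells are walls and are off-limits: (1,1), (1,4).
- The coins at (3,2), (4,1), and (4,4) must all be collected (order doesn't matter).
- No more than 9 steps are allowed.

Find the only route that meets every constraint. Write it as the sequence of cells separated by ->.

The budget equals the shortest possible length, so every move has to be on a shortest route through the required cells.
Route from (3,1): down 1 to (4,1), right 3 to (4,4), up 1 to (3,4), left 2 to (3,2), up 2 to (1,2) — 9 moves in all.
Check: all required cells visited; 9 ≤ 9 moves.

(3,1) -> (4,1) -> (4,2) -> (4,3) -> (4,4) -> (3,4) -> (3,3) -> (3,2) -> (2,2) -> (1,2)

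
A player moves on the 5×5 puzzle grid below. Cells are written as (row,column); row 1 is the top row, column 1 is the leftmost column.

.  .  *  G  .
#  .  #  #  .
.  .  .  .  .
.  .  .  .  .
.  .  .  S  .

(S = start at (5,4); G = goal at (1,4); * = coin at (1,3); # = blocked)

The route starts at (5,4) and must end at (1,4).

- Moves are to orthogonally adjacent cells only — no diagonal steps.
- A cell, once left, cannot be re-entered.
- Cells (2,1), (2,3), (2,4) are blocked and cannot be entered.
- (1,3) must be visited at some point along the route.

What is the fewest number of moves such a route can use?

8

Any route passes through (1,3) somewhere between (5,4) and (1,4). Summing Manhattan distances along the two legs ((5,4) → (1,3) → (1,4)) gives a lower bound of 5 + 1 = 6 moves.
That bound ignores the blocked cells. Measuring each leg by the fewest moves that actually steer around them ((5,4)→(1,3): 7; (1,3)→(1,4): 1) raises the lower bound to 8.
A route of 8 moves exists: (5,4) → (4,4) → (3,4) → (3,3) → (3,2) → (2,2) → (1,2) → (1,3) → (1,4).
Since 8 matches that lower bound, it is optimal.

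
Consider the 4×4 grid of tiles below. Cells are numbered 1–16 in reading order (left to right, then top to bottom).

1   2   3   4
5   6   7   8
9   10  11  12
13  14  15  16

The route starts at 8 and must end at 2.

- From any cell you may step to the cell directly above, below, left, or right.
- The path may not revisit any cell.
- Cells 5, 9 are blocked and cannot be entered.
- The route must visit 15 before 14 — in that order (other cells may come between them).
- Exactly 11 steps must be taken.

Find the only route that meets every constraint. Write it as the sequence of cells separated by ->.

8 -> 4 -> 3 -> 7 -> 11 -> 12 -> 16 -> 15 -> 14 -> 10 -> 6 -> 2

The waypoints must appear in the order 15, 14, with no cell reused.
Route from 8: up 1 to 4, left 1 to 3, down 2 to 11, right 1 to 12, down 1 to 16, left 2 to 14, up 3 to 2 — 11 moves in all.
Check: order respected (15 at step 7, 14 at step 8); 11 moves as required.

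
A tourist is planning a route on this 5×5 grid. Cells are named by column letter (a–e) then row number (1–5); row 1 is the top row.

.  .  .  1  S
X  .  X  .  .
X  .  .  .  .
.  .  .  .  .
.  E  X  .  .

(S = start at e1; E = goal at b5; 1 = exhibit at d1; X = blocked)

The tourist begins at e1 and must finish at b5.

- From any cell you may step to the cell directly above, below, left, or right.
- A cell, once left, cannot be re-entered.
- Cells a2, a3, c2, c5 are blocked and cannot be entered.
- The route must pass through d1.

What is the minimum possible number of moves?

7

Any route passes through d1 somewhere between e1 and b5. Summing Manhattan distances along the two legs (e1 → d1 → b5) gives a lower bound of 1 + 6 = 7 moves.
A route of 7 moves achieves this: e1 → d1 → d2 → d3 → d4 → c4 → b4 → b5.
Since 7 matches the lower bound, it is optimal.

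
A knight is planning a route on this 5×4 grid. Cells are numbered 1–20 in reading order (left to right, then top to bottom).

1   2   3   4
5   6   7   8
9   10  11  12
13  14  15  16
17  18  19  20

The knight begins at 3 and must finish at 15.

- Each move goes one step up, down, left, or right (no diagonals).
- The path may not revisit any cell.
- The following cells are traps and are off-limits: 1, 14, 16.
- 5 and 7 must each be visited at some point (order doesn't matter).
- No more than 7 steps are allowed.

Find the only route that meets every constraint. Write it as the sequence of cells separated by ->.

The 7-move cap with required stops at 5, 7 leaves no slack for detours.
Route from 3: down to 7, 2× left (reaching 5), down to 9, 2× right (reaching 11), down to 15 — 7 moves in all.
Check: all required cells visited; 7 ≤ 7 moves.

3 -> 7 -> 6 -> 5 -> 9 -> 10 -> 11 -> 15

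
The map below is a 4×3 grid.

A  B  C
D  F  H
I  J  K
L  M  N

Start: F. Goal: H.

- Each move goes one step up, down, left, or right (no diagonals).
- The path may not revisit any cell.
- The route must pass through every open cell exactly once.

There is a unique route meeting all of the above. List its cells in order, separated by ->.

F -> J -> K -> N -> M -> L -> I -> D -> A -> B -> C -> H

Need to visit all 12 open cells exactly once, starting at F and ending at H.
Route from F: down to J, right to K, down to N, 2× left (reaching L), 3× up (reaching A), 2× right (reaching C), down to H — 11 moves in all.
Check: all 12 open cells covered.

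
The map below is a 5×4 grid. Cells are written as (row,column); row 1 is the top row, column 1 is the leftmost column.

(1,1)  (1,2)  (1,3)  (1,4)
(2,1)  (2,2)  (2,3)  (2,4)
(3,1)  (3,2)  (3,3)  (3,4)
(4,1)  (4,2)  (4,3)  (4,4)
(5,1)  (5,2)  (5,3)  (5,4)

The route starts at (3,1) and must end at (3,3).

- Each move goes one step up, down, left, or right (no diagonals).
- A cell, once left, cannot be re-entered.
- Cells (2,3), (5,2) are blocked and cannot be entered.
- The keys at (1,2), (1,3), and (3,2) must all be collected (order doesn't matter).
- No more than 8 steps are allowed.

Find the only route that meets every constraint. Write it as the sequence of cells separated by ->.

(3,1) -> (3,2) -> (2,2) -> (1,2) -> (1,3) -> (1,4) -> (2,4) -> (3,4) -> (3,3)

The 8-move cap with required stops at (1,2), (1,3), (3,2) leaves no slack for detours.
Route from (3,1): right 1 to (3,2), up 2 to (1,2), right 2 to (1,4), down 2 to (3,4), left 1 to (3,3) — 8 moves in all.
Check: all required cells visited; 8 ≤ 8 moves.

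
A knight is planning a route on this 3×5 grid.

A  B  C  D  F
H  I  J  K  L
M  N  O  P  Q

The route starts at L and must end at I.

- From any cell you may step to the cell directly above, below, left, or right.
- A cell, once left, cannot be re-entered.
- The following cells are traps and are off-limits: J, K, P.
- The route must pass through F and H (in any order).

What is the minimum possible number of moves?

7

Any route passes through F and H in some order between L and I. Summing Manhattan distances along each leg and taking the cheapest ordering (L → F → H → I) gives a lower bound of 1 + 5 + 1 = 7 moves.
A route of 7 moves achieves this: L → F → D → C → B → A → H → I.
Since 7 matches the lower bound, it is optimal.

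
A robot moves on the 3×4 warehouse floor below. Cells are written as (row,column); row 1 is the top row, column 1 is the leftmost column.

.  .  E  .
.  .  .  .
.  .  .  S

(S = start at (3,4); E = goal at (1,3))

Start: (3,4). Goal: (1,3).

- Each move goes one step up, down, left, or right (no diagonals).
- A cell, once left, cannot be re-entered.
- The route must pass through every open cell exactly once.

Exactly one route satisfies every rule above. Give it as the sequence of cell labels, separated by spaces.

Need to visit all 12 open cells exactly once, starting at (3,4) and ending at (1,3).
Cell (3,1) has only two open neighbours ((2,1) and (3,2)), so the path must pass straight through it: one of those is the cell it's entered from and the other is where it exits.
Route from (3,4): 3× left (reaching (3,1)), 2× up (reaching (1,1)), right to (1,2), down to (2,2), 2× right (reaching (2,4)), up to (1,4), left to (1,3) — 11 moves in all.
Check: all 12 open cells covered.

(3,4) (3,3) (3,2) (3,1) (2,1) (1,1) (1,2) (2,2) (2,3) (2,4) (1,4) (1,3)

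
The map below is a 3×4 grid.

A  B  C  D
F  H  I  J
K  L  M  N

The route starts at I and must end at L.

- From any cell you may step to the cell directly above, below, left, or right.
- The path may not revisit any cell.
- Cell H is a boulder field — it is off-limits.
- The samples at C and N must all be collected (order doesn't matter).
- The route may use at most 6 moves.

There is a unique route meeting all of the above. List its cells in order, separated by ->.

I -> C -> D -> J -> N -> M -> L

The budget equals the shortest possible length, so every move has to be on a shortest route through the required cells.
Route from I: up 1 to C, right 1 to D, down 2 to N, left 2 to L — 6 moves in all.
Check: all required cells visited; 6 ≤ 6 moves.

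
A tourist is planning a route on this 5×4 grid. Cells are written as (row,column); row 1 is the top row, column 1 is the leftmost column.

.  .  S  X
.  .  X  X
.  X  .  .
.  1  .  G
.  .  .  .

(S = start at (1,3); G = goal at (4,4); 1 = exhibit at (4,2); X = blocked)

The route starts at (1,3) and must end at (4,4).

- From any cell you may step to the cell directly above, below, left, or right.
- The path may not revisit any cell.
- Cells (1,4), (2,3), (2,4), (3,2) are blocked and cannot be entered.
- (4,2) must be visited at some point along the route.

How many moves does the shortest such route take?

8

Any route passes through (4,2) somewhere between (1,3) and (4,4). Summing Manhattan distances along the two legs ((1,3) → (4,2) → (4,4)) gives a lower bound of 4 + 2 = 6 moves.
That bound ignores the blocked cells. Measuring each leg by the fewest moves that actually steer around them ((1,3)→(4,2): 6; (4,2)→(4,4): 2) raises the lower bound to 8.
A route of 8 moves exists: (1,3) → (1,2) → (2,2) → (2,1) → (3,1) → (4,1) → (4,2) → (4,3) → (4,4).
Since 8 matches that lower bound, it is optimal.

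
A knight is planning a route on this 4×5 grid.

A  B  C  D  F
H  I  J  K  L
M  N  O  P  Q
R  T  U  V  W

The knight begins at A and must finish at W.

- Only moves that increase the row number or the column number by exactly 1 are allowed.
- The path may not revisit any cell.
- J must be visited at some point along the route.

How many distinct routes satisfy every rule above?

18

A right/down-only route from A to W makes exactly 3 down-moves and 4 right-moves in some order.
With no other constraints that would be C(7,3) = 35 routes.
Split at J and multiply the segment counts: A→J: 3; J→W: 6; product = 18.
That gives 18 routes.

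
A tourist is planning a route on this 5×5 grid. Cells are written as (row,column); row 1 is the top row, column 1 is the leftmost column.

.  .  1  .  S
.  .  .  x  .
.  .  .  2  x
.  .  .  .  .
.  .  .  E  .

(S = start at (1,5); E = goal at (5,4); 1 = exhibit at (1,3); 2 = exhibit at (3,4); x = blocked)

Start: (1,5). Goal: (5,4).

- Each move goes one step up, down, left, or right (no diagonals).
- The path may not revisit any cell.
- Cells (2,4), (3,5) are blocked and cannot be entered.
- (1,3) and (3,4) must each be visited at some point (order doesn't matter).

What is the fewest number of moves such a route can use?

Any route passes through (1,3) and (3,4) in some order between (1,5) and (5,4). Summing Manhattan distances along each leg and taking the cheapest ordering ((1,5) → (1,3) → (3,4) → (5,4)) gives a lower bound of 2 + 3 + 2 = 7 moves.
A route of 7 moves achieves this: (1,5) → (1,4) → (1,3) → (2,3) → (3,3) → (3,4) → (4,4) → (5,4).
Since 7 matches the lower bound, it is optimal.

7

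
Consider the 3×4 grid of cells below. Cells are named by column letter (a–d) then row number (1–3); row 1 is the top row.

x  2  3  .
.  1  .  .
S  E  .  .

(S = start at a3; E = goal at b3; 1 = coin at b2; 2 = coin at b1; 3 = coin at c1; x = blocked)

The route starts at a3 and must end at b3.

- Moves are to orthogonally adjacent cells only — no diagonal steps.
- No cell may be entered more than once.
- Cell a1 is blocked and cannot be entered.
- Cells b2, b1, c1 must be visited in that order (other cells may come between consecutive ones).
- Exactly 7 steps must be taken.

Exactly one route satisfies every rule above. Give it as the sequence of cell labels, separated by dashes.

a3 - a2 - b2 - b1 - c1 - c2 - c3 - b3

The waypoints must appear in the order b2, b1, c1, with no cell reused.
Route from a3: up 1 to a2, right 1 to b2, up 1 to b1, right 1 to c1, down 2 to c3, left 1 to b3 — 7 moves in all.
Check: order respected (1 at step 2, 2 at step 3, 3 at step 4); 7 moves as required.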